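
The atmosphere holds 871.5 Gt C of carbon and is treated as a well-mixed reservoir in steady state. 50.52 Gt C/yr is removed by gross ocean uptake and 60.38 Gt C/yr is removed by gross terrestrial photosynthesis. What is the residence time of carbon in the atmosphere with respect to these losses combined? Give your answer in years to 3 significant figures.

7.86 yr

Total removal = 50.52 + 60.38 = 110.90 Gt C/yr.
τ = M / ΣF_out = 871.5 / 110.90 = 7.858 yr.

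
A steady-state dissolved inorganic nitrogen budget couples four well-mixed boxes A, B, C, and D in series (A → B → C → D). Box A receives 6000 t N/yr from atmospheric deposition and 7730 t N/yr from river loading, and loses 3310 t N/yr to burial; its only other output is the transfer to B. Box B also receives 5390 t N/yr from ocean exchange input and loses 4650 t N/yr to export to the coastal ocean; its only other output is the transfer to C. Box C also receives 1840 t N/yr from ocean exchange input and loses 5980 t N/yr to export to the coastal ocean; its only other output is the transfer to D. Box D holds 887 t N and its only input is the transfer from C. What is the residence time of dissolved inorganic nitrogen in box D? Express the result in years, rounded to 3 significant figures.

0.126 yr

Box A: F(A→B) = (6000 + 7730) − 3310 = 10420 t N/yr.
Box B: F(B→C) = (10420 + 5390) − 4650 = 11160 t N/yr.
Box C: F(C→D) = (11160 + 1840) − 5980 = 7020.0 t N/yr.
Box D throughput = its input = 7020.0 t N/yr; τ = 887 / 7020.0 = 0.1264 yr.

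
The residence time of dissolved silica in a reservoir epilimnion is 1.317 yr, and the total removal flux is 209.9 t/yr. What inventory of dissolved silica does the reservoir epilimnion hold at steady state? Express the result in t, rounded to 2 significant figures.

τ = M/F ⇒ M = τ × F = 1.317 × 209.9 = 276.4 t.

280 t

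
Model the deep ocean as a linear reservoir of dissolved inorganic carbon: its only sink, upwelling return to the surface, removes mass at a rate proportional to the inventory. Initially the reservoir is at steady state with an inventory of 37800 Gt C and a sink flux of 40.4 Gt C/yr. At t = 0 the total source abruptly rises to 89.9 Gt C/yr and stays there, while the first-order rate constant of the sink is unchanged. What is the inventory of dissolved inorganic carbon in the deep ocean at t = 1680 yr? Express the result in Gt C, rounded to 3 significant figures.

The sink rate constant is k = F₀/M₀ = 40.4/37800 = 0.001069 yr⁻¹.
Solving dM/dt = F₁ − kM with M(0) = M₀ gives M(t) = F₁/k + (M₀ − F₁/k)·e^(−kt).
F₁/k = 89.9/0.001069 = 84114 Gt C; kt = 0.001069 × 1680 = 1.796, e^(−kt) = 0.1660.
M(1680) = 84114 + (37800 − 84114) × 0.1660 = 84114 − 7690 = 76425 Gt C.

76400 Gt C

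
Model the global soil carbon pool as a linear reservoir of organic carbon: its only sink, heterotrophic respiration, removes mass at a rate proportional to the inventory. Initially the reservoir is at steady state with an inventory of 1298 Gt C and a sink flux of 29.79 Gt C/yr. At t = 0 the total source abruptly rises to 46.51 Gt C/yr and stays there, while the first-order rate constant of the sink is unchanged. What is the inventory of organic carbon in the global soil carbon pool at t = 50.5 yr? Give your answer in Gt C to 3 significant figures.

1800 Gt C

τ = M₀/F₀ = 1298/29.79 = 43.57 yr; rate constant k = 1/τ.
New steady state M_∞ = F₁/k = F₁·τ = 46.51 × 43.57 = 2026.5 Gt C.
M(t) = M_∞ + (M₀ − M_∞)·e^(−t/τ); t/τ = 50.5/43.57 = 1.159, so e^(−t/τ) = 0.3138.
M(t) = 2026.5 − 728.5 × 0.3138 = 1797.9 Gt C.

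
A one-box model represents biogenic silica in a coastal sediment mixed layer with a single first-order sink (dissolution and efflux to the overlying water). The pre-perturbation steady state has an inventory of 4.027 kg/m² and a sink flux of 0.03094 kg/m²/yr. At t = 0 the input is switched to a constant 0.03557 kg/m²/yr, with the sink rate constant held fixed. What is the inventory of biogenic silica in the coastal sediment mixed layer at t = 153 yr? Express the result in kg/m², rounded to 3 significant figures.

The sink rate constant is k = F₀/M₀ = 0.03094/4.027 = 0.007683 yr⁻¹.
Solving dM/dt = F₁ − kM with M(0) = M₀ gives M(t) = F₁/k + (M₀ − F₁/k)·e^(−kt).
F₁/k = 0.03557/0.007683 = 4.6296 kg/m²; kt = 0.007683 × 153 = 1.176, e^(−kt) = 0.3087.
M(153) = 4.6296 + (4.027 − 4.6296) × 0.3087 = 4.6296 − 0.1860 = 4.4436 kg/m².

4.44 kg/m²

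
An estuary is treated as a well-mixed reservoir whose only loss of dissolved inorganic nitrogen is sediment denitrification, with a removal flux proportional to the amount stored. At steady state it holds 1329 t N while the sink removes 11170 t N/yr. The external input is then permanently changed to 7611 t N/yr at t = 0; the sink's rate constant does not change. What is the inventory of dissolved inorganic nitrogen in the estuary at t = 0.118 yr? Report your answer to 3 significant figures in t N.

1060 t N

Residence time τ = M₀/F₀ = 0.1190 yr. The eventual steady state is M_∞ = M₀·(F₁/F₀) = 1329 × 7611/11170 = 905.55 t N.
The anomaly ΔM(t) = M(t) − M_∞ decays as ΔM₀·e^(−t/τ) with ΔM₀ = 1329 − 905.55 = 423.4 t N.
At t = 0.118 yr, e^(−t/τ) = e^(−0.9918) = 0.3709, so ΔM = 157.1 t N and M = 905.55 + 157.1 = 1062.6 t N.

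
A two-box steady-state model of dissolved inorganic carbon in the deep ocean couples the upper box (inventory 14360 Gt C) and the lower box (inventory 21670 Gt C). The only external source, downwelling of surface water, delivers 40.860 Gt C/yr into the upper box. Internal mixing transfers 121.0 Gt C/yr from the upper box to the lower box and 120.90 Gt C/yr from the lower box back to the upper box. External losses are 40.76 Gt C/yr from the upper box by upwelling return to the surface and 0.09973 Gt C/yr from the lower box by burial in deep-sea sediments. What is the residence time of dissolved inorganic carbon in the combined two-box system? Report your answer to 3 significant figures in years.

For the system as a whole, the A↔B exchange is internal and contributes nothing to the throughput; only the external sinks remove mass.
M_total = 14360 + 21670 = 36030 Gt C.
ΣF_external_out = 40.76 + 0.09973 = 40.860 Gt C/yr.
τ = M_total / ΣF_ext = 36030 / 40.860 = 881.8 yr.

882 yr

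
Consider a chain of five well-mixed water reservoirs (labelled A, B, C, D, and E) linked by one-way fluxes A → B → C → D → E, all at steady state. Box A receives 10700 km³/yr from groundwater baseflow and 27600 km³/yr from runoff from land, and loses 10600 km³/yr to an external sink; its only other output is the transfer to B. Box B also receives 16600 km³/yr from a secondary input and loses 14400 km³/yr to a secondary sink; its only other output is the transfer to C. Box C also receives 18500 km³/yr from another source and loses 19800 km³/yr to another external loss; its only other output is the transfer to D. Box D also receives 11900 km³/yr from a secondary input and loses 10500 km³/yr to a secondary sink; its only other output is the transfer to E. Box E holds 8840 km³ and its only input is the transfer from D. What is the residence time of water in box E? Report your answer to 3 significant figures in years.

0.295 yr

Box A: F(A→B) = (10700 + 27600) − 10600 = 27700 km³/yr.
Box B: F(B→C) = (27700 + 16600) − 14400 = 29900 km³/yr.
Box C: F(C→D) = (29900 + 18500) − 19800 = 28600 km³/yr.
Box D: F(D→E) = (28600 + 11900) − 10500 = 30000 km³/yr.
Box E throughput = its input = 30000 km³/yr; τ = 8840 / 30000 = 0.2947 yr.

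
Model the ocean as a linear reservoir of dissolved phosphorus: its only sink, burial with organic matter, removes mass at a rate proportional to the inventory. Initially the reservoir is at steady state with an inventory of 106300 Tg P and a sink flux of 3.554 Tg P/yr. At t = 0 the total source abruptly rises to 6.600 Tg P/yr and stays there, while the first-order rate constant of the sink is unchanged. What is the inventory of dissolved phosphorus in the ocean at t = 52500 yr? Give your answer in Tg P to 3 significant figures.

The sink rate constant is k = F₀/M₀ = 3.554/106300 = 3.343×10^-5 yr⁻¹.
Solving dM/dt = F₁ − kM with M(0) = M₀ gives M(t) = F₁/k + (M₀ − F₁/k)·e^(−kt).
F₁/k = 6.600/3.343×10^-5 = 197410 Tg P; kt = 3.343×10^-5 × 52500 = 1.755, e^(−kt) = 0.1729.
M(52500) = 197410 + (106300 − 197410) × 0.1729 = 197410 − 15750 = 181660 Tg P.

182000 Tg P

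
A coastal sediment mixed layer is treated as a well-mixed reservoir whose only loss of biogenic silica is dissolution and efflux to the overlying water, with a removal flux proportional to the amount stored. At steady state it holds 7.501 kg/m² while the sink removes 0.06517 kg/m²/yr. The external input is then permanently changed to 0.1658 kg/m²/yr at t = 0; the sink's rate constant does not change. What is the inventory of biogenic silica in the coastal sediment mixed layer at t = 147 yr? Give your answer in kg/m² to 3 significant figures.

τ = M₀/F₀ = 7.501/0.06517 = 115.1 yr; rate constant k = 1/τ.
New steady state M_∞ = F₁/k = F₁·τ = 0.1658 × 115.1 = 19.083 kg/m².
M(t) = M_∞ + (M₀ − M_∞)·e^(−t/τ); t/τ = 147/115.1 = 1.277, so e^(−t/τ) = 0.2788.
M(t) = 19.083 − 11.58 × 0.2788 = 15.854 kg/m².

15.9 kg/m²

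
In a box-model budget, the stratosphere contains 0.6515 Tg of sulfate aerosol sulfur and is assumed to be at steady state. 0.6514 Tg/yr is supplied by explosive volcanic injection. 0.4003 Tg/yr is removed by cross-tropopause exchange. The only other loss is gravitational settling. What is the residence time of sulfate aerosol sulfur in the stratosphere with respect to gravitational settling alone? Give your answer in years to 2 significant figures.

At steady state ΣF_in = ΣF_out.
ΣF_in = 0.65140 Tg/yr.
Gravitational settling flux = ΣF_in − (0.4003) = 0.65140 − 0.4003 = 0.2511 Tg/yr.
τ = M / F = 0.6515 / 0.2511 = 2.595 yr.

2.6 yr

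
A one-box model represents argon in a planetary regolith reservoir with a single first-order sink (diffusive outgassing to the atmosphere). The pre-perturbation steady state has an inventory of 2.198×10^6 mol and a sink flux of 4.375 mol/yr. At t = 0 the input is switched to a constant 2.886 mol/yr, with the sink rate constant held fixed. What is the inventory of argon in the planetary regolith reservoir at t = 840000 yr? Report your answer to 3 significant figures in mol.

1.59×10^6 mol

Residence time τ = M₀/F₀ = 502400 yr. The eventual steady state is M_∞ = M₀·(F₁/F₀) = 2.198×10^6 × 2.886/4.375 = 1.4499×10^6 mol.
The anomaly ΔM(t) = M(t) − M_∞ decays as ΔM₀·e^(−t/τ) with ΔM₀ = 2.198×10^6 − 1.4499×10^6 = 748100 mol.
At t = 840000 yr, e^(−t/τ) = e^(−1.672) = 0.1879, so ΔM = 140500 mol and M = 1.4499×10^6 + 140500 = 1.5905×10^6 mol.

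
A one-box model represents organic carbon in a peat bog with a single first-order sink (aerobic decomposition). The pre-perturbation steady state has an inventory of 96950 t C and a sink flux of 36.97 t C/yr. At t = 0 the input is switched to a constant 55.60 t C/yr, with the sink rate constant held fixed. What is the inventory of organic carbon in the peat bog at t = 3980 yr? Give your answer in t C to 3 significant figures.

135000 t C

Residence time τ = M₀/F₀ = 2622 yr. The eventual steady state is M_∞ = M₀·(F₁/F₀) = 96950 × 55.60/36.97 = 145810 t C.
The anomaly ΔM(t) = M(t) − M_∞ decays as ΔM₀·e^(−t/τ) with ΔM₀ = 96950 − 145810 = −48860 t C.
At t = 3980 yr, e^(−t/τ) = e^(−1.518) = 0.2192, so ΔM = −10710 t C and M = 145810 − 10710 = 135100 t C.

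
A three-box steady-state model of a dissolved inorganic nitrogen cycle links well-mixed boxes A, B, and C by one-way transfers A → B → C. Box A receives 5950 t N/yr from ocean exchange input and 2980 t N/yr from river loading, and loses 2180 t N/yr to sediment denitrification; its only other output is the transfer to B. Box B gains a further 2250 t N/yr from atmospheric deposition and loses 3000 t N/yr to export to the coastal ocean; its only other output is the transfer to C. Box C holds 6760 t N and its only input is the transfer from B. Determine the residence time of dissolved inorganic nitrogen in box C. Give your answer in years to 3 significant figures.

1.13 yr

Box A: F(A→B) = (5950 + 2980) − 2180 = 6750.0 t N/yr.
Box B: F(B→C) = (6750.0 + 2250) − 3000 = 6000.0 t N/yr.
Box C throughput = its input = 6000.0 t N/yr; τ = 6760 / 6000.0 = 1.127 yr.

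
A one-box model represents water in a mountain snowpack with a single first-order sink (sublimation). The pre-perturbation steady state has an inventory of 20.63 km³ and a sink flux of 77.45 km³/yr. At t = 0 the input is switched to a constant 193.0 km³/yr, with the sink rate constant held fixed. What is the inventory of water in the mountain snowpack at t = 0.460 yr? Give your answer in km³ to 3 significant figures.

Residence time τ = M₀/F₀ = 0.2664 yr. The eventual steady state is M_∞ = M₀·(F₁/F₀) = 20.63 × 193.0/77.45 = 51.409 km³.
The anomaly ΔM(t) = M(t) − M_∞ decays as ΔM₀·e^(−t/τ) with ΔM₀ = 20.63 − 51.409 = −30.78 km³.
At t = 0.460 yr, e^(−t/τ) = e^(−1.727) = 0.1778, so ΔM = −5.473 km³ and M = 51.409 − 5.473 = 45.935 km³.

45.9 km³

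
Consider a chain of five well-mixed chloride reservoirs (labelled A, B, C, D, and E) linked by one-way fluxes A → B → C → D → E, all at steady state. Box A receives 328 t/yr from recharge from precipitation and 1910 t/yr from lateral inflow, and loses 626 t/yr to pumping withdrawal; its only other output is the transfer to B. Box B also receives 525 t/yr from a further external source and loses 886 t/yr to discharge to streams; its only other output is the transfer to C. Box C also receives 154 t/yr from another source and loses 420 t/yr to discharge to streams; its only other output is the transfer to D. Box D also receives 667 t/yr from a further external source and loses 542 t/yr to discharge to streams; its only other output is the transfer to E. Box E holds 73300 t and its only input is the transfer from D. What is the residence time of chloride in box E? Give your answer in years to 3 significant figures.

Box A: F(A→B) = (328 + 1910) − 626 = 1612.0 t/yr.
Box B: F(B→C) = (1612.0 + 525) − 886 = 1251.0 t/yr.
Box C: F(C→D) = (1251.0 + 154) − 420 = 985.00 t/yr.
Box D: F(D→E) = (985.00 + 667) − 542 = 1110.0 t/yr.
Box E throughput = its input = 1110.0 t/yr; τ = 73300 / 1110.0 = 66.04 yr.

66.0 yr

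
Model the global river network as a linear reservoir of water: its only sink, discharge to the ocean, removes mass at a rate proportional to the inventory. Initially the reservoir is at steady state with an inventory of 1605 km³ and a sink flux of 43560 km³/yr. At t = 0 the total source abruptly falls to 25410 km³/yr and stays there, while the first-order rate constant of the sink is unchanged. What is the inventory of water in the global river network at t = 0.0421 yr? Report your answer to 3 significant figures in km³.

1150 km³

The sink rate constant is k = F₀/M₀ = 43560/1605 = 27.14 yr⁻¹.
Solving dM/dt = F₁ − kM with M(0) = M₀ gives M(t) = F₁/k + (M₀ − F₁/k)·e^(−kt).
F₁/k = 25410/27.14 = 936.25 km³; kt = 27.14 × 0.0421 = 1.143, e^(−kt) = 0.3190.
M(0.0421) = 936.25 + (1605 − 936.25) × 0.3190 = 936.25 + 213.3 = 1149.6 km³.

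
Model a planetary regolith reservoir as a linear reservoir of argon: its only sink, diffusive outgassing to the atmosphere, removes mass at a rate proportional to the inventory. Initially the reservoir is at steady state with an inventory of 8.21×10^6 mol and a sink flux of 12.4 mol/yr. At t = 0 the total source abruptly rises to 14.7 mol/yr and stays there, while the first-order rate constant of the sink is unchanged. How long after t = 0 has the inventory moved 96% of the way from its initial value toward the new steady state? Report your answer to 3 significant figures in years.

2.13×10^6 yr

τ = M₀/F₀ = 8.21×10^6/12.4 = 662100 yr.
The remaining gap fraction is e^(−t/τ); 96% covered ⇒ e^(−t/τ) = 0.0400.
t = −τ ln(0.0400) = 662100 × 3.219 = 2.131×10^6 yr.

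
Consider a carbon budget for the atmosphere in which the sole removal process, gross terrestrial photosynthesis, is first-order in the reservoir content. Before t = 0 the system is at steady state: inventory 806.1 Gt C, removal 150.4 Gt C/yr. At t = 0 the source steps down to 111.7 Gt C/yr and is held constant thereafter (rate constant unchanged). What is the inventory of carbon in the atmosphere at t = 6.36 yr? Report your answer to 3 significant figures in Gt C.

Residence time τ = M₀/F₀ = 5.360 yr. The eventual steady state is M_∞ = M₀·(F₁/F₀) = 806.1 × 111.7/150.4 = 598.68 Gt C.
The anomaly ΔM(t) = M(t) − M_∞ decays as ΔM₀·e^(−t/τ) with ΔM₀ = 806.1 − 598.68 = 207.4 Gt C.
At t = 6.36 yr, e^(−t/τ) = e^(−1.187) = 0.3052, so ΔM = 63.31 Gt C and M = 598.68 + 63.31 = 661.99 Gt C.

662 Gt C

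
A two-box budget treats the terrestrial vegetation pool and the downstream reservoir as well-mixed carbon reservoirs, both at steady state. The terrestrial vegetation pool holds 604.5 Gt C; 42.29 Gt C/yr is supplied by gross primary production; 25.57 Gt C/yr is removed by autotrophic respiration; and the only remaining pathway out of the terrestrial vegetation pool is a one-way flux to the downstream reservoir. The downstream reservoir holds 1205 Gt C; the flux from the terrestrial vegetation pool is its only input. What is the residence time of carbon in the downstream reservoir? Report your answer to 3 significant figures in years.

Balance the terrestrial vegetation pool: ΣF_in = 42.290 Gt C/yr.
Flux to the downstream reservoir = ΣF_in − (25.57) = 16.720 Gt C/yr.
At steady state the output of the downstream reservoir equals its input, 16.720 Gt C/yr.
τ = M / F = 1205 / 16.720 = 72.07 yr.

72.1 yr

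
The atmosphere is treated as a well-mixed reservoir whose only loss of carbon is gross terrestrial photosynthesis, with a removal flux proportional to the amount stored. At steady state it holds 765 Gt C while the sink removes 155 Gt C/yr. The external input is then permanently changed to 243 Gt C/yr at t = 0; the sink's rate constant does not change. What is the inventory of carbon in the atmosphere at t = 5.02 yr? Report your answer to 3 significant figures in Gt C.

τ = M₀/F₀ = 765/155 = 4.935 yr; rate constant k = 1/τ.
New steady state M_∞ = F₁/k = F₁·τ = 243 × 4.935 = 1199.3 Gt C.
M(t) = M_∞ + (M₀ − M_∞)·e^(−t/τ); t/τ = 5.02/4.935 = 1.017, so e^(−t/τ) = 0.3616.
M(t) = 1199.3 − 434.3 × 0.3616 = 1042.3 Gt C.

1040 Gt C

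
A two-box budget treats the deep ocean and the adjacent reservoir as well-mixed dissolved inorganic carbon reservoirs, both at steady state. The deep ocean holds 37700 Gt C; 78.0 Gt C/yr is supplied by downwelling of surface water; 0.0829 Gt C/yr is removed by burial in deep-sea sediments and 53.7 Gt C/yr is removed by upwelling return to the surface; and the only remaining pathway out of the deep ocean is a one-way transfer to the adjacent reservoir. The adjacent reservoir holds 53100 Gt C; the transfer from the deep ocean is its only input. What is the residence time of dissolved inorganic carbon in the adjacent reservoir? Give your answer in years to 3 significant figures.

Balance the deep ocean: ΣF_in = 78.000 Gt C/yr.
Transfer to the adjacent reservoir = ΣF_in − (0.0829 + 53.7) = 24.217 Gt C/yr.
At steady state the output of the adjacent reservoir equals its input, 24.217 Gt C/yr.
τ = M / F = 53100 / 24.217 = 2193 yr.

2190 yr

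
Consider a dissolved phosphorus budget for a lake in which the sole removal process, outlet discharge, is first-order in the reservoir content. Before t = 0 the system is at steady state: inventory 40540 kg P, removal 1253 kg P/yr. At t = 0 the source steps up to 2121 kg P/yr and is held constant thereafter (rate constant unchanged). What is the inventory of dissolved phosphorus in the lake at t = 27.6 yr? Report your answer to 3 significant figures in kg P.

Residence time τ = M₀/F₀ = 32.35 yr. The eventual steady state is M_∞ = M₀·(F₁/F₀) = 40540 × 2121/1253 = 68624 kg P.
The anomaly ΔM(t) = M(t) − M_∞ decays as ΔM₀·e^(−t/τ) with ΔM₀ = 40540 − 68624 = −28080 kg P.
At t = 27.6 yr, e^(−t/τ) = e^(−0.8531) = 0.4261, so ΔM = −11970 kg P and M = 68624 − 11970 = 56657 kg P.

56700 kg P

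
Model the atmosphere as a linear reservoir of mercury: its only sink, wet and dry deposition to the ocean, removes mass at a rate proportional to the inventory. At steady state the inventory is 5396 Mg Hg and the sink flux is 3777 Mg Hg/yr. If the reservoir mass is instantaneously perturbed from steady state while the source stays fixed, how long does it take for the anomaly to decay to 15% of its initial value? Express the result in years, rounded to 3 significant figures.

2.71 yr

For a linear reservoir the anomaly decays as exp(−t/τ) with τ = M/F = 5396/3777 = 1.429 yr.
exp(−t/τ) = 0.15 ⇒ t = −τ ln(0.15) = 1.429 × 1.897 = 2.710 yr.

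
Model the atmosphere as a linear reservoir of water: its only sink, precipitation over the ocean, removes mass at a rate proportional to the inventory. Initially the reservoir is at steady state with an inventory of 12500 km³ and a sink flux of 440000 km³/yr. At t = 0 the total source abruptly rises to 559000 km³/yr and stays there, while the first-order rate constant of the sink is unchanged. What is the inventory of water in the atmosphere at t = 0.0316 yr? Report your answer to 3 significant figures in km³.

τ = M₀/F₀ = 12500/440000 = 0.02841 yr; rate constant k = 1/τ.
New steady state M_∞ = F₁/k = F₁·τ = 559000 × 0.02841 = 15881 km³.
M(t) = M_∞ + (M₀ − M_∞)·e^(−t/τ); t/τ = 0.0316/0.02841 = 1.112, so e^(−t/τ) = 0.3288.
M(t) = 15881 − 3381 × 0.3288 = 14769 km³.

14800 km³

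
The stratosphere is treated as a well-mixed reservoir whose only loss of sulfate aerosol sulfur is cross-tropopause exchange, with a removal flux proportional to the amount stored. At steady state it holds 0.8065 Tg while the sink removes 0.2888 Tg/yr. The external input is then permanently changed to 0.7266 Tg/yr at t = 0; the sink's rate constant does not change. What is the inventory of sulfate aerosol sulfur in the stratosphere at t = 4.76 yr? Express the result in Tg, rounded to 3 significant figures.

1.81 Tg

The sink rate constant is k = F₀/M₀ = 0.2888/0.8065 = 0.3581 yr⁻¹.
Solving dM/dt = F₁ − kM with M(0) = M₀ gives M(t) = F₁/k + (M₀ − F₁/k)·e^(−kt).
F₁/k = 0.7266/0.3581 = 2.0291 Tg; kt = 0.3581 × 4.76 = 1.705, e^(−kt) = 0.1819.
M(4.76) = 2.0291 + (0.8065 − 2.0291) × 0.1819 = 2.0291 − 0.2223 = 1.8068 Tg.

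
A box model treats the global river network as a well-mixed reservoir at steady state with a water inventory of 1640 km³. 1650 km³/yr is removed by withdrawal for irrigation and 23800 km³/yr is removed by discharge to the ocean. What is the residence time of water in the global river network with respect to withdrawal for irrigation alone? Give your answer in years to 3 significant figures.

0.994 yr

Residence time with respect to a single sink: τ = M / F_sink.
τ = 1640 / 1650 = 0.9939 yr.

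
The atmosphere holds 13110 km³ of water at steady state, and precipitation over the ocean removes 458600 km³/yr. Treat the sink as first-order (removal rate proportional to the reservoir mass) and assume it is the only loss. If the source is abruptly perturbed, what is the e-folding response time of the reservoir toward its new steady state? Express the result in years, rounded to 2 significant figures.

0.029 yr

For a linear reservoir the response time equals the residence time τ = M/F.
τ = 13110 / 458600 = 0.02859 yr.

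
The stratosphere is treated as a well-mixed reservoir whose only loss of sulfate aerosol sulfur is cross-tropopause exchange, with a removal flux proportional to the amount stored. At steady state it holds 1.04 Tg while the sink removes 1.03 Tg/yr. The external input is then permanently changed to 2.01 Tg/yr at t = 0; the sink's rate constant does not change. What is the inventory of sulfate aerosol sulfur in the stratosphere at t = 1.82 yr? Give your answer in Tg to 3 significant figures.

The sink rate constant is k = F₀/M₀ = 1.03/1.04 = 0.9904 yr⁻¹.
Solving dM/dt = F₁ − kM with M(0) = M₀ gives M(t) = F₁/k + (M₀ − F₁/k)·e^(−kt).
F₁/k = 2.01/0.9904 = 2.0295 Tg; kt = 0.9904 × 1.82 = 1.803, e^(−kt) = 0.1649.
M(1.82) = 2.0295 + (1.04 − 2.0295) × 0.1649 = 2.0295 − 0.1632 = 1.8664 Tg.

1.87 Tg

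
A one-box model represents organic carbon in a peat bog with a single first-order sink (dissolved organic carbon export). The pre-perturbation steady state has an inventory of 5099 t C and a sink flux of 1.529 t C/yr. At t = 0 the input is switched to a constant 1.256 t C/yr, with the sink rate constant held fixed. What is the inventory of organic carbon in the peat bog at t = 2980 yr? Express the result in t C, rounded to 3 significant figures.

Residence time τ = M₀/F₀ = 3335 yr. The eventual steady state is M_∞ = M₀·(F₁/F₀) = 5099 × 1.256/1.529 = 4188.6 t C.
The anomaly ΔM(t) = M(t) − M_∞ decays as ΔM₀·e^(−t/τ) with ΔM₀ = 5099 − 4188.6 = 910.4 t C.
At t = 2980 yr, e^(−t/τ) = e^(−0.8936) = 0.4092, so ΔM = 372.5 t C and M = 4188.6 + 372.5 = 4561.1 t C.

4560 t C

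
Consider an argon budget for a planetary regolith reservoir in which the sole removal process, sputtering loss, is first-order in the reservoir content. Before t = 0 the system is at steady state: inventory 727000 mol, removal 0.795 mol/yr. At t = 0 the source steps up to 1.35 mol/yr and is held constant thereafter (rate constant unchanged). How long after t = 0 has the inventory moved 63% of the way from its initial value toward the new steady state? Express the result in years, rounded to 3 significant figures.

909000 yr

τ = M₀/F₀ = 727000/0.795 = 914500 yr.
The remaining gap fraction is e^(−t/τ); 63% covered ⇒ e^(−t/τ) = 0.370.
t = −τ ln(0.370) = 914500 × 0.9943 = 909200 yr.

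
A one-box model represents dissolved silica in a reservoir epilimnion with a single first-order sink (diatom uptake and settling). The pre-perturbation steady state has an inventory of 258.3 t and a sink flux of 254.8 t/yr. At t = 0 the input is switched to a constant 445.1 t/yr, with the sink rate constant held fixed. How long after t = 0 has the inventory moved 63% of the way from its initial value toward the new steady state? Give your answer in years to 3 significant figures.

τ = M₀/F₀ = 258.3/254.8 = 1.014 yr.
The remaining gap fraction is e^(−t/τ); 63% covered ⇒ e^(−t/τ) = 0.370.
t = −τ ln(0.370) = 1.014 × 0.9943 = 1.008 yr.

1.01 yr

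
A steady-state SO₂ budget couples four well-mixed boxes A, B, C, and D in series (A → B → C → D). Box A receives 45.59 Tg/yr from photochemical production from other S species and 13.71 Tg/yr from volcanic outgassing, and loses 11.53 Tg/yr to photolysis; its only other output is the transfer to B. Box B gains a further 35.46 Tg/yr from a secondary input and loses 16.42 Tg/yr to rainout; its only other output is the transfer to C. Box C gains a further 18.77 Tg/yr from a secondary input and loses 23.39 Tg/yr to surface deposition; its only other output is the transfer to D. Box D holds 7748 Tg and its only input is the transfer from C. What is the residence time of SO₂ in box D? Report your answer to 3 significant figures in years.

Box A: F(A→B) = (45.59 + 13.71) − 11.53 = 47.770 Tg/yr.
Box B: F(B→C) = (47.770 + 35.46) − 16.42 = 66.810 Tg/yr.
Box C: F(C→D) = (66.810 + 18.77) − 23.39 = 62.190 Tg/yr.
Box D throughput = its input = 62.190 Tg/yr; τ = 7748 / 62.190 = 124.6 yr.

125 yr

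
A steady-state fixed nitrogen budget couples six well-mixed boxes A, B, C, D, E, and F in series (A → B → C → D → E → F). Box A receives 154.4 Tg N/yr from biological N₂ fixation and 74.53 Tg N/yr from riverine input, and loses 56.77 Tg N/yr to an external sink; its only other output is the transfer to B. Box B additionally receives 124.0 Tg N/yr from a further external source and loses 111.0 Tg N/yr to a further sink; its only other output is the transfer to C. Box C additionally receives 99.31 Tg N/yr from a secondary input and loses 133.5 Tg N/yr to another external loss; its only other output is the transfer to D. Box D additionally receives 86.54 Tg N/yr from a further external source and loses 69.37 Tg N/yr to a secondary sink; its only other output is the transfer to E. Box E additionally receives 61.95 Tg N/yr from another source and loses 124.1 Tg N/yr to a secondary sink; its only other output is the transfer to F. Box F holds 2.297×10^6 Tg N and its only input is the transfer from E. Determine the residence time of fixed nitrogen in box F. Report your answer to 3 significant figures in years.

Box A: F(A→B) = (154.4 + 74.53) − 56.77 = 172.16 Tg N/yr.
Box B: F(B→C) = (172.16 + 124.0) − 111.0 = 185.16 Tg N/yr.
Box C: F(C→D) = (185.16 + 99.31) − 133.5 = 150.97 Tg N/yr.
Box D: F(D→E) = (150.97 + 86.54) − 69.37 = 168.14 Tg N/yr.
Box E: F(E→F) = (168.14 + 61.95) − 124.1 = 105.99 Tg N/yr.
Box F throughput = its input = 105.99 Tg N/yr; τ = 2.297×10^6 / 105.99 = 21670 yr.

21700 yr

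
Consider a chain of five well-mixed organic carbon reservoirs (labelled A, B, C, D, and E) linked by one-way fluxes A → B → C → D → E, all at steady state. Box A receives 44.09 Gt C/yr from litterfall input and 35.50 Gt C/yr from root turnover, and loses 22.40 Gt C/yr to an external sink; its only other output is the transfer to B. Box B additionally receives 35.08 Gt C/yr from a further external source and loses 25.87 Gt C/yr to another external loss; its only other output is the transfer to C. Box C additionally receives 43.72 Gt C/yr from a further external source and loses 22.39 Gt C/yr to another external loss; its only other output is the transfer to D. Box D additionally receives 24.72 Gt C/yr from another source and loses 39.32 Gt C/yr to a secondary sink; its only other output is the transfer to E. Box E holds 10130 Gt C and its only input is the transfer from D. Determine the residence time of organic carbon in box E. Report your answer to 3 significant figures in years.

Box A: F(A→B) = (44.09 + 35.50) − 22.40 = 57.190 Gt C/yr.
Box B: F(B→C) = (57.190 + 35.08) − 25.87 = 66.400 Gt C/yr.
Box C: F(C→D) = (66.400 + 43.72) − 22.39 = 87.730 Gt C/yr.
Box D: F(D→E) = (87.730 + 24.72) − 39.32 = 73.130 Gt C/yr.
Box E throughput = its input = 73.130 Gt C/yr; τ = 10130 / 73.130 = 138.5 yr.

139 yr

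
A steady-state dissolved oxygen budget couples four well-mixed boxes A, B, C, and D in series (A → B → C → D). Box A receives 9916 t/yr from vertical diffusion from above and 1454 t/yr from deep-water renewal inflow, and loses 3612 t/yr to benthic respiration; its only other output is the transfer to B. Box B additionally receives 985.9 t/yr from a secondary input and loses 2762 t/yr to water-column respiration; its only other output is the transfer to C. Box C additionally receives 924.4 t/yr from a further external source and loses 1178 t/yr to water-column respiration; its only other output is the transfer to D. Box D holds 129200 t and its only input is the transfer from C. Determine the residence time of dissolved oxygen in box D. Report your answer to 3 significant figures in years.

Box A: F(A→B) = (9916 + 1454) − 3612 = 7758.0 t/yr.
Box B: F(B→C) = (7758.0 + 985.9) − 2762 = 5981.9 t/yr.
Box C: F(C→D) = (5981.9 + 924.4) − 1178 = 5728.3 t/yr.
Box D throughput = its input = 5728.3 t/yr; τ = 129200 / 5728.3 = 22.55 yr.

22.6 yr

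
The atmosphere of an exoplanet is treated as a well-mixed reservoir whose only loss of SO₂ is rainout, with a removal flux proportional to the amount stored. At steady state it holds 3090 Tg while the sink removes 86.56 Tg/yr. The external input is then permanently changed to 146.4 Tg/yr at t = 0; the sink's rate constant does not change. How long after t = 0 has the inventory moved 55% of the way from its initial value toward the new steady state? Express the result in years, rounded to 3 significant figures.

28.5 yr

τ = M₀/F₀ = 3090/86.56 = 35.70 yr.
The remaining gap fraction is e^(−t/τ); 55% covered ⇒ e^(−t/τ) = 0.450.
t = −τ ln(0.450) = 35.70 × 0.7985 = 28.50 yr.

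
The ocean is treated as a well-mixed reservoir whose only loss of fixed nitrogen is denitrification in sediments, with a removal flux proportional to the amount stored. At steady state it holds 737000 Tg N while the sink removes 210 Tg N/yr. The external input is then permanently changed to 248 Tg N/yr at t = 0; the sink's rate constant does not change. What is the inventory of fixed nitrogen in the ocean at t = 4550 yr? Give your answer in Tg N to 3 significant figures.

834000 Tg N

Residence time τ = M₀/F₀ = 3510 yr. The eventual steady state is M_∞ = M₀·(F₁/F₀) = 737000 × 248/210 = 870360 Tg N.
The anomaly ΔM(t) = M(t) − M_∞ decays as ΔM₀·e^(−t/τ) with ΔM₀ = 737000 − 870360 = −133400 Tg N.
At t = 4550 yr, e^(−t/τ) = e^(−1.296) = 0.2735, so ΔM = −36470 Tg N and M = 870360 − 36470 = 833890 Tg N.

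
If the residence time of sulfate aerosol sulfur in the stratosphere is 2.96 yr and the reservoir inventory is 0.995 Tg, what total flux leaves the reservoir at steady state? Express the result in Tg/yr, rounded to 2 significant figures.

0.34 Tg/yr

F = M / τ = 0.995 / 2.96 = 0.3361 Tg/yr.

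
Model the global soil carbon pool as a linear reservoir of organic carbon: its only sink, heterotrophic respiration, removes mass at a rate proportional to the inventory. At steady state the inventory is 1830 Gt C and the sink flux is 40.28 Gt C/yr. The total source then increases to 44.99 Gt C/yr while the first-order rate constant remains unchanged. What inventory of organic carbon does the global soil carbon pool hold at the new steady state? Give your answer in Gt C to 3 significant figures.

2040 Gt C

Rate constant k = F/M = 40.28 / 1830 = 0.02201 yr⁻¹.
At the new steady state, source = k·M_new ⇒ M_new = 44.99 / 0.02201 = 2044 Gt C.
(Equivalently M_new = M × F_new/F_old = 1830 × 44.99/40.28.)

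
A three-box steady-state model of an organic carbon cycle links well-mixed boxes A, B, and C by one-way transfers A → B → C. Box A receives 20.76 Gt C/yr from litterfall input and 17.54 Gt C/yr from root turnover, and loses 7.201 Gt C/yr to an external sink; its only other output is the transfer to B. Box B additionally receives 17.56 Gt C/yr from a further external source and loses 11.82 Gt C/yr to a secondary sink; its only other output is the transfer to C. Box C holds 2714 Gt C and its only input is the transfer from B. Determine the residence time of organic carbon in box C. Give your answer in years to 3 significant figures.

73.7 yr

Box A: F(A→B) = (20.76 + 17.54) − 7.201 = 31.099 Gt C/yr.
Box B: F(B→C) = (31.099 + 17.56) − 11.82 = 36.839 Gt C/yr.
Box C throughput = its input = 36.839 Gt C/yr; τ = 2714 / 36.839 = 73.67 yr.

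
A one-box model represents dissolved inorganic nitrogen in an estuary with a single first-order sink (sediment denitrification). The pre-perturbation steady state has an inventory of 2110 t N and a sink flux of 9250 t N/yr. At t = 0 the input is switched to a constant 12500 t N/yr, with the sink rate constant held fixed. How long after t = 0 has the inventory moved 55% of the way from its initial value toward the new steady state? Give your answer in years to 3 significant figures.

τ = M₀/F₀ = 2110/9250 = 0.2281 yr.
The remaining gap fraction is e^(−t/τ); 55% covered ⇒ e^(−t/τ) = 0.450.
t = −τ ln(0.450) = 0.2281 × 0.7985 = 0.1821 yr.

0.182 yr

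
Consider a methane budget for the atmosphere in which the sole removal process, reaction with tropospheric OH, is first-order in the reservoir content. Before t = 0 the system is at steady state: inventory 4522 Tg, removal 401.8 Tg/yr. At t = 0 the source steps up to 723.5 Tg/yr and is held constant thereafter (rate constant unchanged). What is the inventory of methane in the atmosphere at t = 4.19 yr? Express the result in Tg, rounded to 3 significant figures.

The sink rate constant is k = F₀/M₀ = 401.8/4522 = 0.08885 yr⁻¹.
Solving dM/dt = F₁ − kM with M(0) = M₀ gives M(t) = F₁/k + (M₀ − F₁/k)·e^(−kt).
F₁/k = 723.5/0.08885 = 8142.5 Tg; kt = 0.08885 × 4.19 = 0.3723, e^(−kt) = 0.6891.
M(4.19) = 8142.5 + (4522 − 8142.5) × 0.6891 = 8142.5 − 2495 = 5647.5 Tg.

5650 Tg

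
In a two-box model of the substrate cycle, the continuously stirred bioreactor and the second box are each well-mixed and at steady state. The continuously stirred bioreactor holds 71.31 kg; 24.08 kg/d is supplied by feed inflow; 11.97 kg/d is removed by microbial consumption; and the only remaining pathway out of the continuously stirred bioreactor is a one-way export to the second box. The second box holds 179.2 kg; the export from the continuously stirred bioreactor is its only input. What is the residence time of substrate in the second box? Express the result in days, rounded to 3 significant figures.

Balance the continuously stirred bioreactor: ΣF_in = 24.080 kg/d.
Export to the second box = ΣF_in − (11.97) = 12.110 kg/d.
At steady state the output of the second box equals its input, 12.110 kg/d.
τ = M / F = 179.2 / 12.110 = 14.80 d.

14.8 d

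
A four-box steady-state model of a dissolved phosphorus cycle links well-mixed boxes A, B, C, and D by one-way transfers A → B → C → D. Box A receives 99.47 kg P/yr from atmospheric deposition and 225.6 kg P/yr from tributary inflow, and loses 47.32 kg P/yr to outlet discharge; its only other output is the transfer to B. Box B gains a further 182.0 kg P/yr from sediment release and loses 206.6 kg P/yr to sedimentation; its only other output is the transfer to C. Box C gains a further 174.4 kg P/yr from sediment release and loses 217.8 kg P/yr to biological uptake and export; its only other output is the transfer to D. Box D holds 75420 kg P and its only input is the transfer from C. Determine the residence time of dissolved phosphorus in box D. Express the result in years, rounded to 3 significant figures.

Box A: F(A→B) = (99.47 + 225.6) − 47.32 = 277.75 kg P/yr.
Box B: F(B→C) = (277.75 + 182.0) − 206.6 = 253.15 kg P/yr.
Box C: F(C→D) = (253.15 + 174.4) − 217.8 = 209.75 kg P/yr.
Box D throughput = its input = 209.75 kg P/yr; τ = 75420 / 209.75 = 359.6 yr.

360 yr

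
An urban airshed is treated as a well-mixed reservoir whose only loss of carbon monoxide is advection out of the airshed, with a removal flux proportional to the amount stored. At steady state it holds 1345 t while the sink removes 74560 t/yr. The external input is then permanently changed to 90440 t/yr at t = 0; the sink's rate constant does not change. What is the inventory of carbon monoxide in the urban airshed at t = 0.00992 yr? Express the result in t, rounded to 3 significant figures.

1470 t

Residence time τ = M₀/F₀ = 0.01804 yr. The eventual steady state is M_∞ = M₀·(F₁/F₀) = 1345 × 90440/74560 = 1631.5 t.
The anomaly ΔM(t) = M(t) − M_∞ decays as ΔM₀·e^(−t/τ) with ΔM₀ = 1345 − 1631.5 = −286.5 t.
At t = 0.00992 yr, e^(−t/τ) = e^(−0.5499) = 0.5770, so ΔM = −165.3 t and M = 1631.5 − 165.3 = 1466.2 t.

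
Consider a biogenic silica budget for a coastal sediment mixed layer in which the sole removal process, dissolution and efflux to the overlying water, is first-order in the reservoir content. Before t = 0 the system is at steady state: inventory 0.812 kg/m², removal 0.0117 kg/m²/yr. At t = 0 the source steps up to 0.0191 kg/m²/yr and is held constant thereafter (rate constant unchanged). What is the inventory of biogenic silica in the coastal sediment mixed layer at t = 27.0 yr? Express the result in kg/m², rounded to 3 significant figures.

0.978 kg/m²

Residence time τ = M₀/F₀ = 69.40 yr. The eventual steady state is M_∞ = M₀·(F₁/F₀) = 0.812 × 0.0191/0.0117 = 1.3256 kg/m².
The anomaly ΔM(t) = M(t) − M_∞ decays as ΔM₀·e^(−t/τ) with ΔM₀ = 0.812 − 1.3256 = −0.5136 kg/m².
At t = 27.0 yr, e^(−t/τ) = e^(−0.3890) = 0.6777, so ΔM = −0.3481 kg/m² and M = 1.3256 − 0.3481 = 0.97752 kg/m².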